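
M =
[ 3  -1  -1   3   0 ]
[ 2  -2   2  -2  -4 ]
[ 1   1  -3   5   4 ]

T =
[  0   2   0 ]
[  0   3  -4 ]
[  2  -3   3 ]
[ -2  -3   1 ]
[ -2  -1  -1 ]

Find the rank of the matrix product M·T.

2

First compute MT:
[[ -8,  -3,   4],
 [ 16,   2,  16],
 [-24,  -5, -12]]
Now row reduce the product.
R2 ← R2 + (2)·R1: [0, -4, 24]
R3 ← R3 − (3)·R1: [0, 4, -24]
R3 ← R3 + R2: [0, 0, 0]
2 nonzero rows, so rank(MT) = 2.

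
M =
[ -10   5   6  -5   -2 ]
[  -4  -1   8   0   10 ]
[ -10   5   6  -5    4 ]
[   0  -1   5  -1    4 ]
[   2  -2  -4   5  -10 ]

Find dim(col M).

5

Row reduce to echelon form.
R2 ← R2 − (2/5)·R1: [0, -3, 28/5, 2, 54/5]
R3 ← R3 − R1: [0, 0, 0, 0, 6]
R5 ← R5 + (1/5)·R1: [0, -1, -14/5, 4, -52/5]
R4 ← R4 − (1/3)·R2: [0, 0, 47/15, -5/3, 2/5]
R5 ← R5 − (1/3)·R2: [0, 0, -14/3, 10/3, -14]
Swap R3 ↔ R4
R5 ← R5 + (70/47)·R3: [0, 0, 0, 40/47, -630/47]
Swap R4 ↔ R5
Echelon form has 5 nonzero rows, so rank(M) = 5.
The column space has dimension equal to the rank: 5.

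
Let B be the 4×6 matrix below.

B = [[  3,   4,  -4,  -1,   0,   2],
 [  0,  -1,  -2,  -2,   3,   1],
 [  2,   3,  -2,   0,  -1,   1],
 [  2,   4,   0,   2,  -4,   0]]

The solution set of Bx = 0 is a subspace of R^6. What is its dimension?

4

Row reduce to echelon form.
R3 ← R3 − (2/3)·R1: [0, 1/3, 2/3, 2/3, -1, -1/3]
R4 ← R4 − (2/3)·R1: [0, 4/3, 8/3, 8/3, -4, -4/3]
R3 ← R3 + (1/3)·R2: [0, 0, 0, 0, 0, 0]
R4 ← R4 + (4/3)·R2: [0, 0, 0, 0, 0, 0]
2 nonzero rows, so rank(B) = 2.
B has 6 columns; by rank–nullity, nullity = 6 − 2 = 4.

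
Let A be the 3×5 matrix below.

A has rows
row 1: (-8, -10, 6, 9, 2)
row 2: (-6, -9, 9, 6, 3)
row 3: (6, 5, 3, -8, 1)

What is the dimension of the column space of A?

2

Row reduce to echelon form.
R2 ← R2 − (3/4)·R1: [0, -3/2, 9/2, -3/4, 3/2]
R3 ← R3 + (3/4)·R1: [0, -5/2, 15/2, -5/4, 5/2]
R3 ← R3 − (5/3)·R2: [0, 0, 0, 0, 0]
Echelon form has 2 nonzero rows, so rank(A) = 2.
The column space has dimension equal to the rank: 2.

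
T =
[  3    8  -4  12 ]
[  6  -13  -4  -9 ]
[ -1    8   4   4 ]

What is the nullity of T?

1

Row reduce to echelon form.
R2 ← R2 − (2)·R1: [0, -29, 4, -33]
R3 ← R3 + (1/3)·R1: [0, 32/3, 8/3, 8]
R3 ← R3 + (32/87)·R2: [0, 0, 120/29, -120/29]
3 nonzero rows, so rank(T) = 3.
T has 4 columns; by rank–nullity, nullity = 4 − 3 = 1.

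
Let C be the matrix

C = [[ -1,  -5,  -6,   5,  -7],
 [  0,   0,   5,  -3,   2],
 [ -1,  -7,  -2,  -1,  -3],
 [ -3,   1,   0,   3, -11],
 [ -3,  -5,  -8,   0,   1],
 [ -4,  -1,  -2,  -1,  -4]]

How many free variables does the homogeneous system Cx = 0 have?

0

Row reduce to echelon form.
R3 ← R3 − R1: [0, -2, 4, -6, 4]
R4 ← R4 − (3)·R1: [0, 16, 18, -12, 10]
R5 ← R5 − (3)·R1: [0, 10, 10, -15, 22]
R6 ← R6 − (4)·R1: [0, 19, 22, -21, 24]
Swap R2 ↔ R3
R4 ← R4 + (8)·R2: [0, 0, 50, -60, 42]
R5 ← R5 + (5)·R2: [0, 0, 30, -45, 42]
R6 ← R6 + (19/2)·R2: [0, 0, 60, -78, 62]
R4 ← R4 − (10)·R3: [0, 0, 0, -30, 22]
R5 ← R5 − (6)·R3: [0, 0, 0, -27, 30]
R6 ← R6 − (12)·R3: [0, 0, 0, -42, 38]
R5 ← R5 − (9/10)·R4: [0, 0, 0, 0, 51/5]
R6 ← R6 − (7/5)·R4: [0, 0, 0, 0, 36/5]
R6 ← R6 − (12/17)·R5: [0, 0, 0, 0, 0]
5 nonzero rows, so rank(C) = 5.
C has 5 columns; by rank–nullity, nullity = 5 − 5 = 0.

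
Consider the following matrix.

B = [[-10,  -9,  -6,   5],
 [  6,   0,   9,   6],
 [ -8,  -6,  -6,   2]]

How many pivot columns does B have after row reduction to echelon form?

2

Row reduce to echelon form.
R2 ← R2 + (3/5)·R1: [0, -27/5, 27/5, 9]
R3 ← R3 − (4/5)·R1: [0, 6/5, -6/5, -2]
R3 ← R3 + (2/9)·R2: [0, 0, 0, 0]
Echelon form has 2 nonzero rows, so rank(B) = 2.
Each nonzero row contributes one pivot column: 2 pivot columns.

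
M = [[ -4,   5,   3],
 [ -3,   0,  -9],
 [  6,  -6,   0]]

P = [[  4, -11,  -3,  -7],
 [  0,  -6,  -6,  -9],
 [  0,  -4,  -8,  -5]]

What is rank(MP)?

2

First compute MP:
[[-16,   2, -42, -32],
 [-12,  69,  81,  66],
 [ 24, -30,  18,  12]]
Now row reduce the product.
R2 ← R2 − (3/4)·R1: [0, 135/2, 225/2, 90]
R3 ← R3 + (3/2)·R1: [0, -27, -45, -36]
R3 ← R3 + (2/5)·R2: [0, 0, 0, 0]
2 nonzero rows, so rank(MP) = 2.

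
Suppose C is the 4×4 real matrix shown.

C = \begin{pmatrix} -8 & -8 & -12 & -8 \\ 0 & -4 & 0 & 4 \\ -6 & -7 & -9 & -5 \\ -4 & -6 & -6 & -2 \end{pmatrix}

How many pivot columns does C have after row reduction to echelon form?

Row reduce to echelon form.
R3 ← R3 − (3/4)·R1: [0, -1, 0, 1]
R4 ← R4 − (1/2)·R1: [0, -2, 0, 2]
R3 ← R3 − (1/4)·R2: [0, 0, 0, 0]
R4 ← R4 − (1/2)·R2: [0, 0, 0, 0]
Echelon form has 2 nonzero rows, so rank(C) = 2.
Each nonzero row contributes one pivot column: 2 pivot columns.

2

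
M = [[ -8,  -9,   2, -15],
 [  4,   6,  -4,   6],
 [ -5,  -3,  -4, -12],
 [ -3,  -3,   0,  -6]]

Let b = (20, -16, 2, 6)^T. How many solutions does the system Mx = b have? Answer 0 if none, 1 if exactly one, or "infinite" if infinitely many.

infinite

Row reduce the augmented matrix [M | b].
R2 ← R2 + (1/2)·R1: [0, 3/2, -3, -3/2, -6]
R3 ← R3 − (5/8)·R1: [0, 21/8, -21/4, -21/8, -21/2]
R4 ← R4 − (3/8)·R1: [0, 3/8, -3/4, -3/8, -3/2]
R3 ← R3 − (7/4)·R2: [0, 0, 0, 0, 0]
R4 ← R4 − (1/4)·R2: [0, 0, 0, 0, 0]
The echelon form has 2 nonzero rows, and every pivot lies in the first 4 columns, so rank(M) = rank([M|b]) = 2.
The system is consistent.
rank = 2 < 4 unknowns, so there are infinitely many solutions.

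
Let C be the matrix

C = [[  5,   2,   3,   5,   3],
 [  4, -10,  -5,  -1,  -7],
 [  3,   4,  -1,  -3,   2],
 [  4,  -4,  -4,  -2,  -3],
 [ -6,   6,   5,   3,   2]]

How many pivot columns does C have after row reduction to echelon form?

Row reduce to echelon form.
R2 ← R2 − (4/5)·R1: [0, -58/5, -37/5, -5, -47/5]
R3 ← R3 − (3/5)·R1: [0, 14/5, -14/5, -6, 1/5]
R4 ← R4 − (4/5)·R1: [0, -28/5, -32/5, -6, -27/5]
R5 ← R5 + (6/5)·R1: [0, 42/5, 43/5, 9, 28/5]
R3 ← R3 + (7/29)·R2: [0, 0, -133/29, -209/29, -60/29]
R4 ← R4 − (14/29)·R2: [0, 0, -82/29, -104/29, -25/29]
R5 ← R5 + (21/29)·R2: [0, 0, 94/29, 156/29, -35/29]
R4 ← R4 − (82/133)·R3: [0, 0, 0, 6/7, 55/133]
R5 ← R5 + (94/133)·R3: [0, 0, 0, 2/7, -355/133]
R5 ← R5 − (1/3)·R4: [0, 0, 0, 0, -160/57]
Echelon form has 5 nonzero rows, so rank(C) = 5.
Each nonzero row contributes one pivot column: 5 pivot columns.

5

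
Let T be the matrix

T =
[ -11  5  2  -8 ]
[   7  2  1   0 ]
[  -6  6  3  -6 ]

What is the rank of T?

3

Row reduce to echelon form.
R2 ← R2 + (7/11)·R1: [0, 57/11, 25/11, -56/11]
R3 ← R3 − (6/11)·R1: [0, 36/11, 21/11, -18/11]
R3 ← R3 − (12/19)·R2: [0, 0, 9/19, 30/19]
Echelon form has 3 nonzero rows, so rank(T) = 3.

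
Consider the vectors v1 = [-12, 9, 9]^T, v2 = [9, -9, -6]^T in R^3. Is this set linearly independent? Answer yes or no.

Form the matrix with these vectors as rows and row reduce.
R2 ← R2 + (3/4)·R1: [0, -9/4, 3/4]
2 nonzero rows, so the 2 vectors span a space of dimension 2.
Since 2 = 2, the vectors are linearly independent.

yes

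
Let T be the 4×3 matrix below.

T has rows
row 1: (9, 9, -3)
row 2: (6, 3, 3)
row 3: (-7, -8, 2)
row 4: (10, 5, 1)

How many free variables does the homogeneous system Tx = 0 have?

Row reduce to echelon form.
R2 ← R2 − (2/3)·R1: [0, -3, 5]
R3 ← R3 + (7/9)·R1: [0, -1, -1/3]
R4 ← R4 − (10/9)·R1: [0, -5, 13/3]
R3 ← R3 − (1/3)·R2: [0, 0, -2]
R4 ← R4 − (5/3)·R2: [0, 0, -4]
R4 ← R4 − (2)·R3: [0, 0, 0]
3 nonzero rows, so rank(T) = 3.
T has 3 columns; by rank–nullity, nullity = 3 − 3 = 0.

0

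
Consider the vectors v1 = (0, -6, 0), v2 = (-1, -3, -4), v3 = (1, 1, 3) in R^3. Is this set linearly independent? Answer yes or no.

Form the matrix with these vectors as rows and row reduce.
Swap R1 ↔ R2
R3 ← R3 + R1: [0, -2, -1]
R3 ← R3 − (1/3)·R2: [0, 0, -1]
3 nonzero rows, so the 3 vectors span a space of dimension 3.
Since 3 = 3, the vectors are linearly independent.

yes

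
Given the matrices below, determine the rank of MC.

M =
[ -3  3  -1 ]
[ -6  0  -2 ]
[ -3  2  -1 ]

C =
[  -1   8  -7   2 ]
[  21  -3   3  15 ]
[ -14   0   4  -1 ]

2

First compute MC:
[[ 80, -33,  26,  40],
 [ 34, -48,  34, -10],
 [ 59, -30,  23,  25]]
Now row reduce the product.
R2 ← R2 − (17/40)·R1: [0, -1359/40, 459/20, -27]
R3 ← R3 − (59/80)·R1: [0, -453/80, 153/40, -9/2]
R3 ← R3 − (1/6)·R2: [0, 0, 0, 0]
2 nonzero rows, so rank(MC) = 2.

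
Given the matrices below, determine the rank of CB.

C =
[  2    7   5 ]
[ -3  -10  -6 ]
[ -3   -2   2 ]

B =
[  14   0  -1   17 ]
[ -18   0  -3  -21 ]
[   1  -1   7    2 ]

3

First compute CB:
[[-93,  -5,  12, -103],
 [132,   6,  -9, 147],
 [ -4,  -2,  23,  -5]]
Now row reduce the product.
R2 ← R2 + (44/31)·R1: [0, -34/31, 249/31, 25/31]
R3 ← R3 − (4/93)·R1: [0, -166/93, 697/31, -53/93]
R3 ← R3 − (83/51)·R2: [0, 0, 160/17, -32/17]
3 nonzero rows, so rank(CB) = 3.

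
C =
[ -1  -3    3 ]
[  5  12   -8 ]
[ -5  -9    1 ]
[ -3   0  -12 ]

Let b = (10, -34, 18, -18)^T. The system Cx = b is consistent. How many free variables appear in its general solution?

Row reduce the augmented matrix [C | b].
R2 ← R2 + (5)·R1: [0, -3, 7, 16]
R3 ← R3 − (5)·R1: [0, 6, -14, -32]
R4 ← R4 − (3)·R1: [0, 9, -21, -48]
R3 ← R3 + (2)·R2: [0, 0, 0, 0]
R4 ← R4 + (3)·R2: [0, 0, 0, 0]
The echelon form has 2 nonzero rows, and every pivot lies in the first 3 columns, so rank(C) = rank([C|b]) = 2.
The system is consistent.
Free variables = (unknowns) − (rank) = 3 − 2 = 1.

1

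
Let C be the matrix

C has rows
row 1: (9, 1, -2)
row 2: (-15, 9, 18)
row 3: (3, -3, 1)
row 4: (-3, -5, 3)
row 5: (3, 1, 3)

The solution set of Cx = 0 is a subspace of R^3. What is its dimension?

0

Row reduce to echelon form.
R2 ← R2 + (5/3)·R1: [0, 32/3, 44/3]
R3 ← R3 − (1/3)·R1: [0, -10/3, 5/3]
R4 ← R4 + (1/3)·R1: [0, -14/3, 7/3]
R5 ← R5 − (1/3)·R1: [0, 2/3, 11/3]
R3 ← R3 + (5/16)·R2: [0, 0, 25/4]
R4 ← R4 + (7/16)·R2: [0, 0, 35/4]
R5 ← R5 − (1/16)·R2: [0, 0, 11/4]
R4 ← R4 − (7/5)·R3: [0, 0, 0]
R5 ← R5 − (11/25)·R3: [0, 0, 0]
3 nonzero rows, so rank(C) = 3.
C has 3 columns; by rank–nullity, nullity = 3 − 3 = 0.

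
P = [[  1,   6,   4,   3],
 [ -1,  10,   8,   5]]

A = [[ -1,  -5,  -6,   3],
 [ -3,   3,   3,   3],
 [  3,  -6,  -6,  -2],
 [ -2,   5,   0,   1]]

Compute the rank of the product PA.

2

First compute PA:
[[-13,   4, -12,  16],
 [-15,  12, -12,  16]]
Now row reduce the product.
R2 ← R2 − (15/13)·R1: [0, 96/13, 24/13, -32/13]
2 nonzero rows, so rank(PA) = 2.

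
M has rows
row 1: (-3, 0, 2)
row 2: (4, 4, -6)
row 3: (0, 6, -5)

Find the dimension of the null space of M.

1

Row reduce to echelon form.
R2 ← R2 + (4/3)·R1: [0, 4, -10/3]
R3 ← R3 − (3/2)·R2: [0, 0, 0]
2 nonzero rows, so rank(M) = 2.
M has 3 columns; by rank–nullity, nullity = 3 − 2 = 1.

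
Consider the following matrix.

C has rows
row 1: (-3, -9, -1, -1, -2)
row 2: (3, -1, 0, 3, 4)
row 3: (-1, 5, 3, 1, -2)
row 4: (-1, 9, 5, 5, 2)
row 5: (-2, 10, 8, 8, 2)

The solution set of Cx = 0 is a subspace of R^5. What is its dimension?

Row reduce to echelon form.
R2 ← R2 + R1: [0, -10, -1, 2, 2]
R3 ← R3 − (1/3)·R1: [0, 8, 10/3, 4/3, -4/3]
R4 ← R4 − (1/3)·R1: [0, 12, 16/3, 16/3, 8/3]
R5 ← R5 − (2/3)·R1: [0, 16, 26/3, 26/3, 10/3]
R3 ← R3 + (4/5)·R2: [0, 0, 38/15, 44/15, 4/15]
R4 ← R4 + (6/5)·R2: [0, 0, 62/15, 116/15, 76/15]
R5 ← R5 + (8/5)·R2: [0, 0, 106/15, 178/15, 98/15]
R4 ← R4 − (31/19)·R3: [0, 0, 0, 56/19, 88/19]
R5 ← R5 − (53/19)·R3: [0, 0, 0, 70/19, 110/19]
R5 ← R5 − (5/4)·R4: [0, 0, 0, 0, 0]
4 nonzero rows, so rank(C) = 4.
C has 5 columns; by rank–nullity, nullity = 5 − 4 = 1.

1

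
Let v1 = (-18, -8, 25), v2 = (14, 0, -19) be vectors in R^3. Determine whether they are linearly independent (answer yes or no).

yes

Form the matrix with these vectors as rows and row reduce.
R2 ← R2 + (7/9)·R1: [0, -56/9, 4/9]
2 nonzero rows, so the 2 vectors span a space of dimension 2.
Since 2 = 2, the vectors are linearly independent.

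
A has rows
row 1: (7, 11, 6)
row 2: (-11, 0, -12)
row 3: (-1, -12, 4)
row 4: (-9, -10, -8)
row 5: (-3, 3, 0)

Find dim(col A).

Row reduce to echelon form.
R2 ← R2 + (11/7)·R1: [0, 121/7, -18/7]
R3 ← R3 + (1/7)·R1: [0, -73/7, 34/7]
R4 ← R4 + (9/7)·R1: [0, 29/7, -2/7]
R5 ← R5 + (3/7)·R1: [0, 54/7, 18/7]
R3 ← R3 + (73/121)·R2: [0, 0, 400/121]
R4 ← R4 − (29/121)·R2: [0, 0, 40/121]
R5 ← R5 − (54/121)·R2: [0, 0, 450/121]
R4 ← R4 − (1/10)·R3: [0, 0, 0]
R5 ← R5 − (9/8)·R3: [0, 0, 0]
Echelon form has 3 nonzero rows, so rank(A) = 3.
The column space has dimension equal to the rank: 3.

3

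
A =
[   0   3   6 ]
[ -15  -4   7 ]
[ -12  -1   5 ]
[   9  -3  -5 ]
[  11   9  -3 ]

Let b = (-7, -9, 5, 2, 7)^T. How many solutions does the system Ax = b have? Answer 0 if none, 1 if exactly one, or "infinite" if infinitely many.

0

Row reduce the augmented matrix [A | b].
Swap R1 ↔ R2
R3 ← R3 − (4/5)·R1: [0, 11/5, -3/5, 61/5]
R4 ← R4 + (3/5)·R1: [0, -27/5, -4/5, -17/5]
R5 ← R5 + (11/15)·R1: [0, 91/15, 32/15, 2/5]
R3 ← R3 − (11/15)·R2: [0, 0, -5, 52/3]
R4 ← R4 + (9/5)·R2: [0, 0, 10, -16]
R5 ← R5 − (91/45)·R2: [0, 0, -10, 131/9]
R4 ← R4 + (2)·R3: [0, 0, 0, 56/3]
R5 ← R5 − (2)·R3: [0, 0, 0, -181/9]
R5 ← R5 + (181/168)·R4: [0, 0, 0, 0]
The echelon form has 4 nonzero rows; the last pivot sits in the augmented column, so rank(A) = 3 but rank([A|b]) = 4.
Since the ranks differ, the system is inconsistent.
It has no solutions.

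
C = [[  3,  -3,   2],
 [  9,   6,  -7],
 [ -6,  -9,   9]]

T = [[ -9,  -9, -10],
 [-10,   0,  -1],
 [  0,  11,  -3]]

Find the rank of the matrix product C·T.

First compute CT:
[[  3,  -5, -33],
 [-141, -158, -75],
 [144, 153,  42]]
Now row reduce the product.
R2 ← R2 + (47)·R1: [0, -393, -1626]
R3 ← R3 − (48)·R1: [0, 393, 1626]
R3 ← R3 + R2: [0, 0, 0]
2 nonzero rows, so rank(CT) = 2.

2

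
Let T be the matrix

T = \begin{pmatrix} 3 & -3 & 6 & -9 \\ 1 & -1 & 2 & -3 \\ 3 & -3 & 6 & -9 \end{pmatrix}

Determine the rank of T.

1

Row reduce to echelon form.
R2 ← R2 − (1/3)·R1: [0, 0, 0, 0]
R3 ← R3 − R1: [0, 0, 0, 0]
Echelon form has 1 nonzero row, so rank(T) = 1.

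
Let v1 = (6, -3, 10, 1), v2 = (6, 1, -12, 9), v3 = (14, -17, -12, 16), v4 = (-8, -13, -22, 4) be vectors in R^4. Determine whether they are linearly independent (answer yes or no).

yes

Form the matrix with these vectors as rows and row reduce.
R2 ← R2 − R1: [0, 4, -22, 8]
R3 ← R3 − (7/3)·R1: [0, -10, -106/3, 41/3]
R4 ← R4 + (4/3)·R1: [0, -17, -26/3, 16/3]
R3 ← R3 + (5/2)·R2: [0, 0, -271/3, 101/3]
R4 ← R4 + (17/4)·R2: [0, 0, -613/6, 118/3]
R4 ← R4 − (613/542)·R3: [0, 0, 0, 681/542]
4 nonzero rows, so the 4 vectors span a space of dimension 4.
Since 4 = 4, the vectors are linearly independent.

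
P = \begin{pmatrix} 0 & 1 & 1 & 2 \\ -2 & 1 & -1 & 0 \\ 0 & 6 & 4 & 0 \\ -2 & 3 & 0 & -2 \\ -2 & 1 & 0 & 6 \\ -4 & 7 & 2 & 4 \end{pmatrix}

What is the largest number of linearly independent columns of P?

3

Row reduce to echelon form.
Swap R1 ↔ R2
R4 ← R4 − R1: [0, 2, 1, -2]
R5 ← R5 − R1: [0, 0, 1, 6]
R6 ← R6 − (2)·R1: [0, 5, 4, 4]
R3 ← R3 − (6)·R2: [0, 0, -2, -12]
R4 ← R4 − (2)·R2: [0, 0, -1, -6]
R6 ← R6 − (5)·R2: [0, 0, -1, -6]
R4 ← R4 − (1/2)·R3: [0, 0, 0, 0]
R5 ← R5 + (1/2)·R3: [0, 0, 0, 0]
R6 ← R6 − (1/2)·R3: [0, 0, 0, 0]
Echelon form has 3 nonzero rows, so rank(P) = 3.
The rank gives the maximum number of linearly independent columns: 3.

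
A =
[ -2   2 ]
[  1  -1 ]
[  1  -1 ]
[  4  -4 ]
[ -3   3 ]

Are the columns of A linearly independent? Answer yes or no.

no

Row reduce A to echelon form.
R2 ← R2 + (1/2)·R1: [0, 0]
R3 ← R3 + (1/2)·R1: [0, 0]
R4 ← R4 + (2)·R1: [0, 0]
R5 ← R5 − (3/2)·R1: [0, 0]
1 pivot among 2 columns.
Only 1 < 2 pivot columns, so the columns are linearly dependent.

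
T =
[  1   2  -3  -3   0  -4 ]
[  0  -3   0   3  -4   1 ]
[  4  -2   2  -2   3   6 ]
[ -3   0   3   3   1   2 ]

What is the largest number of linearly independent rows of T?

3

Row reduce to echelon form.
R3 ← R3 − (4)·R1: [0, -10, 14, 10, 3, 22]
R4 ← R4 + (3)·R1: [0, 6, -6, -6, 1, -10]
R3 ← R3 − (10/3)·R2: [0, 0, 14, 0, 49/3, 56/3]
R4 ← R4 + (2)·R2: [0, 0, -6, 0, -7, -8]
R4 ← R4 + (3/7)·R3: [0, 0, 0, 0, 0, 0]
Echelon form has 3 nonzero rows, so rank(T) = 3.
The rank gives the maximum number of linearly independent rows: 3.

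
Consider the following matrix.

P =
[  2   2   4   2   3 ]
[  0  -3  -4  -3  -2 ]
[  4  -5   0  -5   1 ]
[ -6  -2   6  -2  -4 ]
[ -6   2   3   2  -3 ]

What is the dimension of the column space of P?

4

Row reduce to echelon form.
R3 ← R3 − (2)·R1: [0, -9, -8, -9, -5]
R4 ← R4 + (3)·R1: [0, 4, 18, 4, 5]
R5 ← R5 + (3)·R1: [0, 8, 15, 8, 6]
R3 ← R3 − (3)·R2: [0, 0, 4, 0, 1]
R4 ← R4 + (4/3)·R2: [0, 0, 38/3, 0, 7/3]
R5 ← R5 + (8/3)·R2: [0, 0, 13/3, 0, 2/3]
R4 ← R4 − (19/6)·R3: [0, 0, 0, 0, -5/6]
R5 ← R5 − (13/12)·R3: [0, 0, 0, 0, -5/12]
R5 ← R5 − (1/2)·R4: [0, 0, 0, 0, 0]
Echelon form has 4 nonzero rows, so rank(P) = 4.
The column space has dimension equal to the rank: 4.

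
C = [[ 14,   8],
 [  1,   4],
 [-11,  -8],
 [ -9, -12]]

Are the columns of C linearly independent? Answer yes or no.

yes

Row reduce C to echelon form.
R2 ← R2 − (1/14)·R1: [0, 24/7]
R3 ← R3 + (11/14)·R1: [0, -12/7]
R4 ← R4 + (9/14)·R1: [0, -48/7]
R3 ← R3 + (1/2)·R2: [0, 0]
R4 ← R4 + (2)·R2: [0, 0]
2 pivots among 2 columns.
Every column is a pivot column, so the columns are linearly independent.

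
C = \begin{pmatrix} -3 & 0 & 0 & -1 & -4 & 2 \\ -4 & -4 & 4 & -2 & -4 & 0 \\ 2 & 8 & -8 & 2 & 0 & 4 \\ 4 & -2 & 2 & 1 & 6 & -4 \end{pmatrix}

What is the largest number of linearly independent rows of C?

Row reduce to echelon form.
R2 ← R2 − (4/3)·R1: [0, -4, 4, -2/3, 4/3, -8/3]
R3 ← R3 + (2/3)·R1: [0, 8, -8, 4/3, -8/3, 16/3]
R4 ← R4 + (4/3)·R1: [0, -2, 2, -1/3, 2/3, -4/3]
R3 ← R3 + (2)·R2: [0, 0, 0, 0, 0, 0]
R4 ← R4 − (1/2)·R2: [0, 0, 0, 0, 0, 0]
Echelon form has 2 nonzero rows, so rank(C) = 2.
The rank gives the maximum number of linearly independent rows: 2.

2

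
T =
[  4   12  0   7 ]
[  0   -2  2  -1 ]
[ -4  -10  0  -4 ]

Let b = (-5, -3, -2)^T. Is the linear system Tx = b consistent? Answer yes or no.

yes

Row reduce the augmented matrix [T | b].
R3 ← R3 + R1: [0, 2, 0, 3, -7]
R3 ← R3 + R2: [0, 0, 2, 2, -10]
The echelon form has 3 nonzero rows, and every pivot lies in the first 4 columns, so rank(T) = rank([T|b]) = 3.
The system is consistent.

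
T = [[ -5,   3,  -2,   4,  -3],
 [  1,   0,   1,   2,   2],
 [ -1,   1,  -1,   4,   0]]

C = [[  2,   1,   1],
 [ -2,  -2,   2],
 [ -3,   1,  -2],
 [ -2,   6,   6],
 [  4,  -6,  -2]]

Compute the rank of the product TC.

First compute TC:
[[-30,  29,  35],
 [  3,   2,   7],
 [ -9,  20,  27]]
Now row reduce the product.
R2 ← R2 + (1/10)·R1: [0, 49/10, 21/2]
R3 ← R3 − (3/10)·R1: [0, 113/10, 33/2]
R3 ← R3 − (113/49)·R2: [0, 0, -54/7]
3 nonzero rows, so rank(TC) = 3.

3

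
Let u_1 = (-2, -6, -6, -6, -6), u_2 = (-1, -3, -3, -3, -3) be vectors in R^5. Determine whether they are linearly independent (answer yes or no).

Form the matrix with these vectors as rows and row reduce.
R2 ← R2 − (1/2)·R1: [0, 0, 0, 0, 0]
1 nonzero row, so the 2 vectors span a space of dimension 1.
Since 1 < 2, the vectors are linearly dependent.

no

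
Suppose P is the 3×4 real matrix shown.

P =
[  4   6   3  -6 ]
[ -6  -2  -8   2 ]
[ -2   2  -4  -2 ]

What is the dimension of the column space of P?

Row reduce to echelon form.
R2 ← R2 + (3/2)·R1: [0, 7, -7/2, -7]
R3 ← R3 + (1/2)·R1: [0, 5, -5/2, -5]
R3 ← R3 − (5/7)·R2: [0, 0, 0, 0]
Echelon form has 2 nonzero rows, so rank(P) = 2.
The column space has dimension equal to the rank: 2.

2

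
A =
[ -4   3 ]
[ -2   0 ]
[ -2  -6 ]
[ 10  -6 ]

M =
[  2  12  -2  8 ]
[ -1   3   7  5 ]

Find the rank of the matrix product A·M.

First compute AM:
[[-11, -39,  29, -17],
 [ -4, -24,   4, -16],
 [  2, -42, -38, -46],
 [ 26, 102, -62,  50]]
Now row reduce the product.
R2 ← R2 − (4/11)·R1: [0, -108/11, -72/11, -108/11]
R3 ← R3 + (2/11)·R1: [0, -540/11, -360/11, -540/11]
R4 ← R4 + (26/11)·R1: [0, 108/11, 72/11, 108/11]
R3 ← R3 − (5)·R2: [0, 0, 0, 0]
R4 ← R4 + R2: [0, 0, 0, 0]
2 nonzero rows, so rank(AM) = 2.

2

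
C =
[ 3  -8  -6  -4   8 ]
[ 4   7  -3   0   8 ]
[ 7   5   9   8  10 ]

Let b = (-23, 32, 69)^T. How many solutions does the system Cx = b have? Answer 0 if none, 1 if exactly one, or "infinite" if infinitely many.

Row reduce the augmented matrix [C | b].
R2 ← R2 − (4/3)·R1: [0, 53/3, 5, 16/3, -8/3, 188/3]
R3 ← R3 − (7/3)·R1: [0, 71/3, 23, 52/3, -26/3, 368/3]
R3 ← R3 − (71/53)·R2: [0, 0, 864/53, 540/53, -270/53, 2052/53]
The echelon form has 3 nonzero rows, and every pivot lies in the first 5 columns, so rank(C) = rank([C|b]) = 3.
The system is consistent.
rank = 3 < 5 unknowns, so there are infinitely many solutions.

infinite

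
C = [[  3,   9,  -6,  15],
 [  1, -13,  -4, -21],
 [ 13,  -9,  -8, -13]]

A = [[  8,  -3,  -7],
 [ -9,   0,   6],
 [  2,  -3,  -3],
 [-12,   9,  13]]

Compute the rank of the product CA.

2

First compute CA:
[[-249, 144, 246],
 [369, -180, -346],
 [325, -132, -290]]
Now row reduce the product.
R2 ← R2 + (123/83)·R1: [0, 2772/83, 1540/83]
R3 ← R3 + (325/249)·R1: [0, 4644/83, 2580/83]
R3 ← R3 − (129/77)·R2: [0, 0, 0]
2 nonzero rows, so rank(CA) = 2.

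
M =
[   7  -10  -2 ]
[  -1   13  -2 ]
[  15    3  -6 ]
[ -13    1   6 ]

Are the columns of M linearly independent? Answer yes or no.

yes

Row reduce M to echelon form.
R2 ← R2 + (1/7)·R1: [0, 81/7, -16/7]
R3 ← R3 − (15/7)·R1: [0, 171/7, -12/7]
R4 ← R4 + (13/7)·R1: [0, -123/7, 16/7]
R3 ← R3 − (19/9)·R2: [0, 0, 28/9]
R4 ← R4 + (41/27)·R2: [0, 0, -32/27]
R4 ← R4 + (8/21)·R3: [0, 0, 0]
3 pivots among 3 columns.
Every column is a pivot column, so the columns are linearly independent.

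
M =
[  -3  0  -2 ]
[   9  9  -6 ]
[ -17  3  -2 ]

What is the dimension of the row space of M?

Row reduce to echelon form.
R2 ← R2 + (3)·R1: [0, 9, -12]
R3 ← R3 − (17/3)·R1: [0, 3, 28/3]
R3 ← R3 − (1/3)·R2: [0, 0, 40/3]
Echelon form has 3 nonzero rows, so rank(M) = 3.
The row space has dimension equal to the rank: 3.

3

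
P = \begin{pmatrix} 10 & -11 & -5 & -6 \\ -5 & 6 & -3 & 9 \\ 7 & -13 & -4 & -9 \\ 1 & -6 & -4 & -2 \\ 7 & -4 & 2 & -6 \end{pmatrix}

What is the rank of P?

Row reduce to echelon form.
R2 ← R2 + (1/2)·R1: [0, 1/2, -11/2, 6]
R3 ← R3 − (7/10)·R1: [0, -53/10, -1/2, -24/5]
R4 ← R4 − (1/10)·R1: [0, -49/10, -7/2, -7/5]
R5 ← R5 − (7/10)·R1: [0, 37/10, 11/2, -9/5]
R3 ← R3 + (53/5)·R2: [0, 0, -294/5, 294/5]
R4 ← R4 + (49/5)·R2: [0, 0, -287/5, 287/5]
R5 ← R5 − (37/5)·R2: [0, 0, 231/5, -231/5]
R4 ← R4 − (41/42)·R3: [0, 0, 0, 0]
R5 ← R5 + (11/14)·R3: [0, 0, 0, 0]
Echelon form has 3 nonzero rows, so rank(P) = 3.

3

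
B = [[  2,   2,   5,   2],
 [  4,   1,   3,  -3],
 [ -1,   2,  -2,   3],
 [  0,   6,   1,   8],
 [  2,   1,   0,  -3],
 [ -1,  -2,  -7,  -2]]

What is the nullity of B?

0

Row reduce to echelon form.
R2 ← R2 − (2)·R1: [0, -3, -7, -7]
R3 ← R3 + (1/2)·R1: [0, 3, 1/2, 4]
R5 ← R5 − R1: [0, -1, -5, -5]
R6 ← R6 + (1/2)·R1: [0, -1, -9/2, -1]
R3 ← R3 + R2: [0, 0, -13/2, -3]
R4 ← R4 + (2)·R2: [0, 0, -13, -6]
R5 ← R5 − (1/3)·R2: [0, 0, -8/3, -8/3]
R6 ← R6 − (1/3)·R2: [0, 0, -13/6, 4/3]
R4 ← R4 − (2)·R3: [0, 0, 0, 0]
R5 ← R5 − (16/39)·R3: [0, 0, 0, -56/39]
R6 ← R6 − (1/3)·R3: [0, 0, 0, 7/3]
Swap R4 ↔ R5
R6 ← R6 + (13/8)·R4: [0, 0, 0, 0]
4 nonzero rows, so rank(B) = 4.
B has 4 columns; by rank–nullity, nullity = 4 − 4 = 0.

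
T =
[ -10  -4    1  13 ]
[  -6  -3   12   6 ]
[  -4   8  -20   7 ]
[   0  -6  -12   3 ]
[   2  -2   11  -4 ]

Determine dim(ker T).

1

Row reduce to echelon form.
R2 ← R2 − (3/5)·R1: [0, -3/5, 57/5, -9/5]
R3 ← R3 − (2/5)·R1: [0, 48/5, -102/5, 9/5]
R5 ← R5 + (1/5)·R1: [0, -14/5, 56/5, -7/5]
R3 ← R3 + (16)·R2: [0, 0, 162, -27]
R4 ← R4 − (10)·R2: [0, 0, -126, 21]
R5 ← R5 − (14/3)·R2: [0, 0, -42, 7]
R4 ← R4 + (7/9)·R3: [0, 0, 0, 0]
R5 ← R5 + (7/27)·R3: [0, 0, 0, 0]
3 nonzero rows, so rank(T) = 3.
T has 4 columns; by rank–nullity, nullity = 4 − 3 = 1.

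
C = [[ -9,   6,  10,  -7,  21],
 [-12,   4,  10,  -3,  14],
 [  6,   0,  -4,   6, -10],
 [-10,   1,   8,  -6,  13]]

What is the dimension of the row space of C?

4

Row reduce to echelon form.
R2 ← R2 − (4/3)·R1: [0, -4, -10/3, 19/3, -14]
R3 ← R3 + (2/3)·R1: [0, 4, 8/3, 4/3, 4]
R4 ← R4 − (10/9)·R1: [0, -17/3, -28/9, 16/9, -31/3]
R3 ← R3 + R2: [0, 0, -2/3, 23/3, -10]
R4 ← R4 − (17/12)·R2: [0, 0, 29/18, -259/36, 19/2]
R4 ← R4 + (29/12)·R3: [0, 0, 0, 34/3, -44/3]
Echelon form has 4 nonzero rows, so rank(C) = 4.
The row space has dimension equal to the rank: 4.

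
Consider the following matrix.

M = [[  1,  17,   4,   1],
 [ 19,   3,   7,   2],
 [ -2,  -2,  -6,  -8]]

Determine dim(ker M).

Row reduce to echelon form.
R2 ← R2 − (19)·R1: [0, -320, -69, -17]
R3 ← R3 + (2)·R1: [0, 32, 2, -6]
R3 ← R3 + (1/10)·R2: [0, 0, -49/10, -77/10]
3 nonzero rows, so rank(M) = 3.
M has 4 columns; by rank–nullity, nullity = 4 − 3 = 1.

1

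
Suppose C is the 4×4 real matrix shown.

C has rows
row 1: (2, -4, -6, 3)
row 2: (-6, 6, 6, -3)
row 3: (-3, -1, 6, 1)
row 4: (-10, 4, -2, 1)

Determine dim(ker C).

Row reduce to echelon form.
R2 ← R2 + (3)·R1: [0, -6, -12, 6]
R3 ← R3 + (3/2)·R1: [0, -7, -3, 11/2]
R4 ← R4 + (5)·R1: [0, -16, -32, 16]
R3 ← R3 − (7/6)·R2: [0, 0, 11, -3/2]
R4 ← R4 − (8/3)·R2: [0, 0, 0, 0]
3 nonzero rows, so rank(C) = 3.
C has 4 columns; by rank–nullity, nullity = 4 − 3 = 1.

1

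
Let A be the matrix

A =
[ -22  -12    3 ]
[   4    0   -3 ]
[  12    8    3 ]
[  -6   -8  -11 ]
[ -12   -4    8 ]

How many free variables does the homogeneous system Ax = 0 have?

Row reduce to echelon form.
R2 ← R2 + (2/11)·R1: [0, -24/11, -27/11]
R3 ← R3 + (6/11)·R1: [0, 16/11, 51/11]
R4 ← R4 − (3/11)·R1: [0, -52/11, -130/11]
R5 ← R5 − (6/11)·R1: [0, 28/11, 70/11]
R3 ← R3 + (2/3)·R2: [0, 0, 3]
R4 ← R4 − (13/6)·R2: [0, 0, -13/2]
R5 ← R5 + (7/6)·R2: [0, 0, 7/2]
R4 ← R4 + (13/6)·R3: [0, 0, 0]
R5 ← R5 − (7/6)·R3: [0, 0, 0]
3 nonzero rows, so rank(A) = 3.
A has 3 columns; by rank–nullity, nullity = 3 − 3 = 0.

0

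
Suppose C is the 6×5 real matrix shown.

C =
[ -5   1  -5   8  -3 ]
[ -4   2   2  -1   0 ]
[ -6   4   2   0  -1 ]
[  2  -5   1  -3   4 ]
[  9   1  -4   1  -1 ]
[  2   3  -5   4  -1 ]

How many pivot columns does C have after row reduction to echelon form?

5

Row reduce to echelon form.
R2 ← R2 − (4/5)·R1: [0, 6/5, 6, -37/5, 12/5]
R3 ← R3 − (6/5)·R1: [0, 14/5, 8, -48/5, 13/5]
R4 ← R4 + (2/5)·R1: [0, -23/5, -1, 1/5, 14/5]
R5 ← R5 + (9/5)·R1: [0, 14/5, -13, 77/5, -32/5]
R6 ← R6 + (2/5)·R1: [0, 17/5, -7, 36/5, -11/5]
R3 ← R3 − (7/3)·R2: [0, 0, -6, 23/3, -3]
R4 ← R4 + (23/6)·R2: [0, 0, 22, -169/6, 12]
R5 ← R5 − (7/3)·R2: [0, 0, -27, 98/3, -12]
R6 ← R6 − (17/6)·R2: [0, 0, -24, 169/6, -9]
R4 ← R4 + (11/3)·R3: [0, 0, 0, -1/18, 1]
R5 ← R5 − (9/2)·R3: [0, 0, 0, -11/6, 3/2]
R6 ← R6 − (4)·R3: [0, 0, 0, -5/2, 3]
R5 ← R5 − (33)·R4: [0, 0, 0, 0, -63/2]
R6 ← R6 − (45)·R4: [0, 0, 0, 0, -42]
R6 ← R6 − (4/3)·R5: [0, 0, 0, 0, 0]
Echelon form has 5 nonzero rows, so rank(C) = 5.
Each nonzero row contributes one pivot column: 5 pivot columns.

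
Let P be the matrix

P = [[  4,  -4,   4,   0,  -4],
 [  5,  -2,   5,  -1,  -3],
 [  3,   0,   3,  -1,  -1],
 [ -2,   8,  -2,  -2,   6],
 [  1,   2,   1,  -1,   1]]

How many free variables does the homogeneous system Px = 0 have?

Row reduce to echelon form.
R2 ← R2 − (5/4)·R1: [0, 3, 0, -1, 2]
R3 ← R3 − (3/4)·R1: [0, 3, 0, -1, 2]
R4 ← R4 + (1/2)·R1: [0, 6, 0, -2, 4]
R5 ← R5 − (1/4)·R1: [0, 3, 0, -1, 2]
R3 ← R3 − R2: [0, 0, 0, 0, 0]
R4 ← R4 − (2)·R2: [0, 0, 0, 0, 0]
R5 ← R5 − R2: [0, 0, 0, 0, 0]
2 nonzero rows, so rank(P) = 2.
P has 5 columns; by rank–nullity, nullity = 5 − 2 = 3.

3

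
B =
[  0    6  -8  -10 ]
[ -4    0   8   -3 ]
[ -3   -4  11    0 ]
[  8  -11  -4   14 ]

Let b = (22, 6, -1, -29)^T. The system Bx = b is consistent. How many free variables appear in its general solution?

0

Row reduce the augmented matrix [B | b].
Swap R1 ↔ R2
R3 ← R3 − (3/4)·R1: [0, -4, 5, 9/4, -11/2]
R4 ← R4 + (2)·R1: [0, -11, 12, 8, -17]
R3 ← R3 + (2/3)·R2: [0, 0, -1/3, -53/12, 55/6]
R4 ← R4 + (11/6)·R2: [0, 0, -8/3, -31/3, 70/3]
R4 ← R4 − (8)·R3: [0, 0, 0, 25, -50]
The echelon form has 4 nonzero rows, and every pivot lies in the first 4 columns, so rank(B) = rank([B|b]) = 4.
The system is consistent.
Free variables = (unknowns) − (rank) = 4 − 4 = 0.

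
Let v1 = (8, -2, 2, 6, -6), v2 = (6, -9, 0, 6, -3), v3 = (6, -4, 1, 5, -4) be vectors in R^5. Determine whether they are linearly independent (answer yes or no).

no

Form the matrix with these vectors as rows and row reduce.
R2 ← R2 − (3/4)·R1: [0, -15/2, -3/2, 3/2, 3/2]
R3 ← R3 − (3/4)·R1: [0, -5/2, -1/2, 1/2, 1/2]
R3 ← R3 − (1/3)·R2: [0, 0, 0, 0, 0]
2 nonzero rows, so the 3 vectors span a space of dimension 2.
Since 2 < 3, the vectors are linearly dependent.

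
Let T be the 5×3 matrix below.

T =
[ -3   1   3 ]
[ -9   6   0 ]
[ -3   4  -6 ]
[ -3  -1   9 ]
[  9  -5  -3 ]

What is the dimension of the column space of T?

2

Row reduce to echelon form.
R2 ← R2 − (3)·R1: [0, 3, -9]
R3 ← R3 − R1: [0, 3, -9]
R4 ← R4 − R1: [0, -2, 6]
R5 ← R5 + (3)·R1: [0, -2, 6]
R3 ← R3 − R2: [0, 0, 0]
R4 ← R4 + (2/3)·R2: [0, 0, 0]
R5 ← R5 + (2/3)·R2: [0, 0, 0]
Echelon form has 2 nonzero rows, so rank(T) = 2.
The column space has dimension equal to the rank: 2.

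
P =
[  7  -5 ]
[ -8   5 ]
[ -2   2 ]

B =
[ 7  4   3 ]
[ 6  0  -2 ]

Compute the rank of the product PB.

2

First compute PB:
[[ 19,  28,  31],
 [-26, -32, -34],
 [ -2,  -8, -10]]
Now row reduce the product.
R2 ← R2 + (26/19)·R1: [0, 120/19, 160/19]
R3 ← R3 + (2/19)·R1: [0, -96/19, -128/19]
R3 ← R3 + (4/5)·R2: [0, 0, 0]
2 nonzero rows, so rank(PB) = 2.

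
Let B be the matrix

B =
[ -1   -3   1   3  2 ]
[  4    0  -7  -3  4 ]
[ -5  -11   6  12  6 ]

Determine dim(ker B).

Row reduce to echelon form.
R2 ← R2 + (4)·R1: [0, -12, -3, 9, 12]
R3 ← R3 − (5)·R1: [0, 4, 1, -3, -4]
R3 ← R3 + (1/3)·R2: [0, 0, 0, 0, 0]
2 nonzero rows, so rank(B) = 2.
B has 5 columns; by rank–nullity, nullity = 5 − 2 = 3.

3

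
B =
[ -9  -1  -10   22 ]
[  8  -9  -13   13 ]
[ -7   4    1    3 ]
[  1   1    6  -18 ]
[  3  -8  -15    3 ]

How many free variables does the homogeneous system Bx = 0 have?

0

Row reduce to echelon form.
R2 ← R2 + (8/9)·R1: [0, -89/9, -197/9, 293/9]
R3 ← R3 − (7/9)·R1: [0, 43/9, 79/9, -127/9]
R4 ← R4 + (1/9)·R1: [0, 8/9, 44/9, -140/9]
R5 ← R5 + (1/3)·R1: [0, -25/3, -55/3, 31/3]
R3 ← R3 + (43/89)·R2: [0, 0, -160/89, 144/89]
R4 ← R4 + (8/89)·R2: [0, 0, 260/89, -1124/89]
R5 ← R5 − (75/89)·R2: [0, 0, 10/89, -1522/89]
R4 ← R4 + (13/8)·R3: [0, 0, 0, -10]
R5 ← R5 + (1/16)·R3: [0, 0, 0, -17]
R5 ← R5 − (17/10)·R4: [0, 0, 0, 0]
4 nonzero rows, so rank(B) = 4.
B has 4 columns; by rank–nullity, nullity = 4 − 4 = 0.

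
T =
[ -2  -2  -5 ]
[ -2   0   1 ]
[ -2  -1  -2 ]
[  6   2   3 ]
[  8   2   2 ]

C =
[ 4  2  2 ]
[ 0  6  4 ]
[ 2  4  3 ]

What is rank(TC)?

2

First compute TC:
[[-18, -36, -27],
 [ -6,   0,  -1],
 [-12, -18, -14],
 [ 30,  36,  29],
 [ 36,  36,  30]]
Now row reduce the product.
R2 ← R2 − (1/3)·R1: [0, 12, 8]
R3 ← R3 − (2/3)·R1: [0, 6, 4]
R4 ← R4 + (5/3)·R1: [0, -24, -16]
R5 ← R5 + (2)·R1: [0, -36, -24]
R3 ← R3 − (1/2)·R2: [0, 0, 0]
R4 ← R4 + (2)·R2: [0, 0, 0]
R5 ← R5 + (3)·R2: [0, 0, 0]
2 nonzero rows, so rank(TC) = 2.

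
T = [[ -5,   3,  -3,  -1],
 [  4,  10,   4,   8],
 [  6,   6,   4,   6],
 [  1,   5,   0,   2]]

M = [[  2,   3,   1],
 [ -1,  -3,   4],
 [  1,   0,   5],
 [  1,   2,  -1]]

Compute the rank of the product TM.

First compute TM:
[[-17, -26,  -7],
 [ 10,  -2,  56],
 [ 16,  12,  44],
 [ -1,  -8,  19]]
Now row reduce the product.
R2 ← R2 + (10/17)·R1: [0, -294/17, 882/17]
R3 ← R3 + (16/17)·R1: [0, -212/17, 636/17]
R4 ← R4 − (1/17)·R1: [0, -110/17, 330/17]
R3 ← R3 − (106/147)·R2: [0, 0, 0]
R4 ← R4 − (55/147)·R2: [0, 0, 0]
2 nonzero rows, so rank(TM) = 2.

2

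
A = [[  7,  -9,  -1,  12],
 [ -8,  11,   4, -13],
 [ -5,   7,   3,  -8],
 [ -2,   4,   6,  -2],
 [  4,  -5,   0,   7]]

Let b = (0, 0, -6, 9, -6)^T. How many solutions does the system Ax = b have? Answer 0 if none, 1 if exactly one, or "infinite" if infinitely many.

0

Row reduce the augmented matrix [A | b].
R2 ← R2 + (8/7)·R1: [0, 5/7, 20/7, 5/7, 0]
R3 ← R3 + (5/7)·R1: [0, 4/7, 16/7, 4/7, -6]
R4 ← R4 + (2/7)·R1: [0, 10/7, 40/7, 10/7, 9]
R5 ← R5 − (4/7)·R1: [0, 1/7, 4/7, 1/7, -6]
R3 ← R3 − (4/5)·R2: [0, 0, 0, 0, -6]
R4 ← R4 − (2)·R2: [0, 0, 0, 0, 9]
R5 ← R5 − (1/5)·R2: [0, 0, 0, 0, -6]
R4 ← R4 + (3/2)·R3: [0, 0, 0, 0, 0]
R5 ← R5 − R3: [0, 0, 0, 0, 0]
The echelon form has 3 nonzero rows; the last pivot sits in the augmented column, so rank(A) = 2 but rank([A|b]) = 3.
Since the ranks differ, the system is inconsistent.
It has no solutions.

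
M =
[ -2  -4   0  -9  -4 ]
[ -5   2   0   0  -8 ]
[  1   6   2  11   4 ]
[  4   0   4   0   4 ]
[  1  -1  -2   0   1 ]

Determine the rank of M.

5

Row reduce to echelon form.
R2 ← R2 − (5/2)·R1: [0, 12, 0, 45/2, 2]
R3 ← R3 + (1/2)·R1: [0, 4, 2, 13/2, 2]
R4 ← R4 + (2)·R1: [0, -8, 4, -18, -4]
R5 ← R5 + (1/2)·R1: [0, -3, -2, -9/2, -1]
R3 ← R3 − (1/3)·R2: [0, 0, 2, -1, 4/3]
R4 ← R4 + (2/3)·R2: [0, 0, 4, -3, -8/3]
R5 ← R5 + (1/4)·R2: [0, 0, -2, 9/8, -1/2]
R4 ← R4 − (2)·R3: [0, 0, 0, -1, -16/3]
R5 ← R5 + R3: [0, 0, 0, 1/8, 5/6]
R5 ← R5 + (1/8)·R4: [0, 0, 0, 0, 1/6]
Echelon form has 5 nonzero rows, so rank(M) = 5.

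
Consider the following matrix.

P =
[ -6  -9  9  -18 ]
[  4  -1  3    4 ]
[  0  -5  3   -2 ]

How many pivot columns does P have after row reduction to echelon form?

Row reduce to echelon form.
R2 ← R2 + (2/3)·R1: [0, -7, 9, -8]
R3 ← R3 − (5/7)·R2: [0, 0, -24/7, 26/7]
Echelon form has 3 nonzero rows, so rank(P) = 3.
Each nonzero row contributes one pivot column: 3 pivot columns.

3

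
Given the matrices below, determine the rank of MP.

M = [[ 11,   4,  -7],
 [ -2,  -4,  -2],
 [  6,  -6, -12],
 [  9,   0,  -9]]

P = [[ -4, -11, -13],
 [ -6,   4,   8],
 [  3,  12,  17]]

2

First compute MP:
[[-89, -189, -230],
 [ 26, -18, -40],
 [-24, -234, -330],
 [-63, -207, -270]]
Now row reduce the product.
R2 ← R2 + (26/89)·R1: [0, -6516/89, -9540/89]
R3 ← R3 − (24/89)·R1: [0, -16290/89, -23850/89]
R4 ← R4 − (63/89)·R1: [0, -6516/89, -9540/89]
R3 ← R3 − (5/2)·R2: [0, 0, 0]
R4 ← R4 − R2: [0, 0, 0]
2 nonzero rows, so rank(MP) = 2.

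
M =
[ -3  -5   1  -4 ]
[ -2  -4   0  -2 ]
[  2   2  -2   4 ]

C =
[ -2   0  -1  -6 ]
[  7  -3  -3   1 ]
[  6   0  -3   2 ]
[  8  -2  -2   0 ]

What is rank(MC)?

First compute MC:
[[-55,  23,  23,  15],
 [-40,  16,  18,   8],
 [ 30, -14, -10, -14]]
Now row reduce the product.
R2 ← R2 − (8/11)·R1: [0, -8/11, 14/11, -32/11]
R3 ← R3 + (6/11)·R1: [0, -16/11, 28/11, -64/11]
R3 ← R3 − (2)·R2: [0, 0, 0, 0]
2 nonzero rows, so rank(MC) = 2.

2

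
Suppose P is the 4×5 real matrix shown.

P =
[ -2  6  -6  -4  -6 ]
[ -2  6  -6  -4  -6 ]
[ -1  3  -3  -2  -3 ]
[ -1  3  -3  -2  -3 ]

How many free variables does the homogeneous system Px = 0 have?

4

Row reduce to echelon form.
R2 ← R2 − R1: [0, 0, 0, 0, 0]
R3 ← R3 − (1/2)·R1: [0, 0, 0, 0, 0]
R4 ← R4 − (1/2)·R1: [0, 0, 0, 0, 0]
1 nonzero row, so rank(P) = 1.
P has 5 columns; by rank–nullity, nullity = 5 − 1 = 4.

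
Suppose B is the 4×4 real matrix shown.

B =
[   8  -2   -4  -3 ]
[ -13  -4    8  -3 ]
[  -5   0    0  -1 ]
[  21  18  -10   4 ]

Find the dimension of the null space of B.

Row reduce to echelon form.
R2 ← R2 + (13/8)·R1: [0, -29/4, 3/2, -63/8]
R3 ← R3 + (5/8)·R1: [0, -5/4, -5/2, -23/8]
R4 ← R4 − (21/8)·R1: [0, 93/4, 1/2, 95/8]
R3 ← R3 − (5/29)·R2: [0, 0, -80/29, -44/29]
R4 ← R4 + (93/29)·R2: [0, 0, 154/29, -388/29]
R4 ← R4 + (77/40)·R3: [0, 0, 0, -163/10]
4 nonzero rows, so rank(B) = 4.
B has 4 columns; by rank–nullity, nullity = 4 − 4 = 0.

0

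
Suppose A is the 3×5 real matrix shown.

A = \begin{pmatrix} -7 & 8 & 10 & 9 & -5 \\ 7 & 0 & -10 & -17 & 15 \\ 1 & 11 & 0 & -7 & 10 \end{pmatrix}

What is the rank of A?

Row reduce to echelon form.
R2 ← R2 + R1: [0, 8, 0, -8, 10]
R3 ← R3 + (1/7)·R1: [0, 85/7, 10/7, -40/7, 65/7]
R3 ← R3 − (85/56)·R2: [0, 0, 10/7, 45/7, -165/28]
Echelon form has 3 nonzero rows, so rank(A) = 3.

3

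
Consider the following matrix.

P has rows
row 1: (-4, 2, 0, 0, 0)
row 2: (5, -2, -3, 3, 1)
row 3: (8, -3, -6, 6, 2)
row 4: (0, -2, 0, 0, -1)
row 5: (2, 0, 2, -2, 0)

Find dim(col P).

Row reduce to echelon form.
R2 ← R2 + (5/4)·R1: [0, 1/2, -3, 3, 1]
R3 ← R3 + (2)·R1: [0, 1, -6, 6, 2]
R5 ← R5 + (1/2)·R1: [0, 1, 2, -2, 0]
R3 ← R3 − (2)·R2: [0, 0, 0, 0, 0]
R4 ← R4 + (4)·R2: [0, 0, -12, 12, 3]
R5 ← R5 − (2)·R2: [0, 0, 8, -8, -2]
Swap R3 ↔ R4
R5 ← R5 + (2/3)·R3: [0, 0, 0, 0, 0]
Echelon form has 3 nonzero rows, so rank(P) = 3.
The column space has dimension equal to the rank: 3.

3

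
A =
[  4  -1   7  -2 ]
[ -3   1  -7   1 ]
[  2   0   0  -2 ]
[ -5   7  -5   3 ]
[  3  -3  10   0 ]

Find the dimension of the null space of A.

Row reduce to echelon form.
R2 ← R2 + (3/4)·R1: [0, 1/4, -7/4, -1/2]
R3 ← R3 − (1/2)·R1: [0, 1/2, -7/2, -1]
R4 ← R4 + (5/4)·R1: [0, 23/4, 15/4, 1/2]
R5 ← R5 − (3/4)·R1: [0, -9/4, 19/4, 3/2]
R3 ← R3 − (2)·R2: [0, 0, 0, 0]
R4 ← R4 − (23)·R2: [0, 0, 44, 12]
R5 ← R5 + (9)·R2: [0, 0, -11, -3]
Swap R3 ↔ R4
R5 ← R5 + (1/4)·R3: [0, 0, 0, 0]
3 nonzero rows, so rank(A) = 3.
A has 4 columns; by rank–nullity, nullity = 4 − 3 = 1.

1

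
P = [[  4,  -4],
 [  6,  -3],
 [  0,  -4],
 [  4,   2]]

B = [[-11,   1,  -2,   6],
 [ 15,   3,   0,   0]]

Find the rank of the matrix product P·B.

First compute PB:
[[-104,  -8,  -8,  24],
 [-111,  -3, -12,  36],
 [-60, -12,   0,   0],
 [-14,  10,  -8,  24]]
Now row reduce the product.
R2 ← R2 − (111/104)·R1: [0, 72/13, -45/13, 135/13]
R3 ← R3 − (15/26)·R1: [0, -96/13, 60/13, -180/13]
R4 ← R4 − (7/52)·R1: [0, 144/13, -90/13, 270/13]
R3 ← R3 + (4/3)·R2: [0, 0, 0, 0]
R4 ← R4 − (2)·R2: [0, 0, 0, 0]
2 nonzero rows, so rank(PB) = 2.

2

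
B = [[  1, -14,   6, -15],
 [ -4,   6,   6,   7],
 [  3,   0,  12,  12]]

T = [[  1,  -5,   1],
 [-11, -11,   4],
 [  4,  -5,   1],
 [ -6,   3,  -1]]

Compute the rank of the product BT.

First compute BT:
[[269,  74, -34],
 [-88, -55,  19],
 [-21, -39,   3]]
Now row reduce the product.
R2 ← R2 + (88/269)·R1: [0, -8283/269, 2119/269]
R3 ← R3 + (21/269)·R1: [0, -8937/269, 93/269]
R3 ← R3 − (2979/2761)·R2: [0, 0, -22512/2761]
3 nonzero rows, so rank(BT) = 3.

3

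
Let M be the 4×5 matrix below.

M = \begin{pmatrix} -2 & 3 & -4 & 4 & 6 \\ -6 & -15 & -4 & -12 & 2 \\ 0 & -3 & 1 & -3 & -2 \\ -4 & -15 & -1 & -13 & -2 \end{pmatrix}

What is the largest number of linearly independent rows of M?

Row reduce to echelon form.
R2 ← R2 − (3)·R1: [0, -24, 8, -24, -16]
R4 ← R4 − (2)·R1: [0, -21, 7, -21, -14]
R3 ← R3 − (1/8)·R2: [0, 0, 0, 0, 0]
R4 ← R4 − (7/8)·R2: [0, 0, 0, 0, 0]
Echelon form has 2 nonzero rows, so rank(M) = 2.
The rank gives the maximum number of linearly independent rows: 2.

2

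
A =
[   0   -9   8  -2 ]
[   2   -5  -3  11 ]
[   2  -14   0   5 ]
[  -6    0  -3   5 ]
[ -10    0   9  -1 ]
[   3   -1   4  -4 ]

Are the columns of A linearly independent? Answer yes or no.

yes

Row reduce A to echelon form.
Swap R1 ↔ R2
R3 ← R3 − R1: [0, -9, 3, -6]
R4 ← R4 + (3)·R1: [0, -15, -12, 38]
R5 ← R5 + (5)·R1: [0, -25, -6, 54]
R6 ← R6 − (3/2)·R1: [0, 13/2, 17/2, -41/2]
R3 ← R3 − R2: [0, 0, -5, -4]
R4 ← R4 − (5/3)·R2: [0, 0, -76/3, 124/3]
R5 ← R5 − (25/9)·R2: [0, 0, -254/9, 536/9]
R6 ← R6 + (13/18)·R2: [0, 0, 257/18, -395/18]
R4 ← R4 − (76/15)·R3: [0, 0, 0, 308/5]
R5 ← R5 − (254/45)·R3: [0, 0, 0, 1232/15]
R6 ← R6 + (257/90)·R3: [0, 0, 0, -1001/30]
R5 ← R5 − (4/3)·R4: [0, 0, 0, 0]
R6 ← R6 + (13/24)·R4: [0, 0, 0, 0]
4 pivots among 4 columns.
Every column is a pivot column, so the columns are linearly independent.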